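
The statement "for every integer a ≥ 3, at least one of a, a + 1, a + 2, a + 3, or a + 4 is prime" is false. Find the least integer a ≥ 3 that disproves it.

a = 24

The first 21 eligible values, up to a = 23, all satisfy the conclusion.
a = 24: 24 = 2 × 12; 25 = 5 × 5; 26 = 2 × 13; 27 = 3 × 9; 28 = 2 × 14 — all composite.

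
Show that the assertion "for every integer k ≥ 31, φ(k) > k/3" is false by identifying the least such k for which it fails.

k = 31: φ(31) = 30 and 31/3 = 31/3, so φ(31) > 31/3.
k = 32: φ(32) = 16 and 32/3 = 32/3, so φ(32) > 32/3.
k = 33: φ(33) = 20 and 33/3 = 11, so φ(33) > 33/3.
k = 34: φ(34) = 16 and 34/3 = 34/3, so φ(34) > 34/3.
k = 35: φ(35) = 24 and 35/3 = 35/3, so φ(35) > 35/3.
k = 36: φ(36) = 12 and 36/3 = 12, so φ(36) ≤ 36/3.

k = 36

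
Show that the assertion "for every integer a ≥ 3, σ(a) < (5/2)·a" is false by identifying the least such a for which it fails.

For a = 3, 4, 5, 6, …, 21, 22, 23 the conclusion holds.
a = 24: σ(24) = 60; 60 ≥ 60.
So a = 24 is the smallest counterexample.

a = 24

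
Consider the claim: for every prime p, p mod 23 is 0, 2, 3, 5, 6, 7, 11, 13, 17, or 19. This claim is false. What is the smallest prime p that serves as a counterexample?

p = 31

A counterexample is any prime p such that the claim fails; we check each in order.
For p = 2, 3, 5, 7, 11, 13, 17, 19, 23, 29 the conclusion holds.
p = 31: 31 mod 23 = 8 — not in {0, 2, 3, 5, 6, 7, 11, 13, 17, 19}.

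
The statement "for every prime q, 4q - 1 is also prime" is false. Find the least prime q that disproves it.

q = 7

For q = 2, 3, 5 the conclusion holds.
q = 7: 4q - 1 = 27 = 3 × 9, not prime.
Thus q = 7 disproves the claim, and no smaller q works.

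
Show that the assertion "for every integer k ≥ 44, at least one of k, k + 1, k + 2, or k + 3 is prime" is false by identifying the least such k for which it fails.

For k = 44, 45, 46, 47 the conclusion holds.
k = 48: 48 = 2 × 24; 49 = 7 × 7; 50 = 2 × 25; 51 = 3 × 17 — all composite.
Thus k = 48 disproves the claim, and no smaller k works.

k = 48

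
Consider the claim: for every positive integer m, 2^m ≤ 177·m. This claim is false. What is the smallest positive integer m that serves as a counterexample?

m = 11

The first 10 eligible values, up to m = 10, all satisfy the conclusion.
m = 11: 2^m = 2048 and 177·m = 1947, so 2048 > 1947.
Thus m = 11 disproves the claim, and no smaller m works.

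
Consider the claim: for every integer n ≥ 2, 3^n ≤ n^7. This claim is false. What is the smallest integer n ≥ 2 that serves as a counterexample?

n = 19

A counterexample is any integer n ≥ 2 such that 3^n > n^7; we check each in order.
For n = 2, 3, 4, 5, …, 16, 17, 18 the conclusion holds.
n = 19: 3^n = 1162261467 and n^7 = 893871739, so 1162261467 > 893871739.
Hence n = 19 is a counterexample.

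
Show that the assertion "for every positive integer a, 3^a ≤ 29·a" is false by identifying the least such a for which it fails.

a = 5

Check each positive integer a in order until 3^a > 29·a.
a = 1: 3^a = 3 and 29·a = 29, so 3 ≤ 29.
a = 2: 3^a = 9 and 29·a = 58, so 9 ≤ 58.
a = 3: 3^a = 27 and 29·a = 87, so 27 ≤ 87.
a = 4: 3^a = 81 and 29·a = 116, so 81 ≤ 116.
a = 5: 3^a = 243 and 29·a = 145, so 243 > 145.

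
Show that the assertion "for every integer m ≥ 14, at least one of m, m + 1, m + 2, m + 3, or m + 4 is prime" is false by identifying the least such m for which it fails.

We need the least integer m ≥ 14 for which m, m + 1, m + 2, m + 3, m + 4 are all composite.
For m = 14, 15, 16, 17, 18, 19, 20, 21, 22, 23 the conclusion holds.
m = 24: 24 = 2 × 12; 25 = 5 × 5; 26 = 2 × 13; 27 = 3 × 9; 28 = 2 × 14 — all composite.

m = 24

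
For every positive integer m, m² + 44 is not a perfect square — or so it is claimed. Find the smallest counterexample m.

m = 10

We need the least positive integer m for which m² + 44 is a perfect square.
For m = 1, 2, 3, 4, 5, 6, 7, 8, 9 the conclusion holds.
m = 10: 10² + 44 = 144 = 12², a perfect square.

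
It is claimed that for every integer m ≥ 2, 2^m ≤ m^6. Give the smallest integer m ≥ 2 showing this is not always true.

m = 30

For m = 2, 3, 4, 5, …, 27, 28, 29 the conclusion holds.
m = 30: 2^m = 1073741824 and m^6 = 729000000, so 1073741824 > 729000000.
So m = 30 is the smallest counterexample.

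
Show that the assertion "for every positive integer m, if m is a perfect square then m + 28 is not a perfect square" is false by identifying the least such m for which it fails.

m = 36

The first 5 eligible values, up to m = 25, all satisfy the conclusion.
m = 36: 36 = 6² and 36 + 28 = 64 = 8².
So m = 36 is the smallest counterexample.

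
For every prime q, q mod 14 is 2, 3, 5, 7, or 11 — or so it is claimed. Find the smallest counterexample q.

q = 13

q = 2: 2 mod 14 = 2.
q = 3: 3 mod 14 = 3.
q = 5: 5 mod 14 = 5.
q = 7: 7 mod 14 = 7.
q = 11: 11 mod 14 = 11.
q = 13: 13 mod 14 = 13 — not in {2, 3, 5, 7, 11}.
Hence q = 13 is a counterexample.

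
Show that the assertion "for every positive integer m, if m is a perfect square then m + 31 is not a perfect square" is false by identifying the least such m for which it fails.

We need the least positive integer m for which m is a perfect square but m + 31 is a perfect square.
For m = 1, 4, 9, 16, …, 144, 169, 196 the conclusion holds.
m = 225: 225 = 15² and 225 + 31 = 256 = 16².
Thus m = 225 disproves the claim, and no smaller m works.

m = 225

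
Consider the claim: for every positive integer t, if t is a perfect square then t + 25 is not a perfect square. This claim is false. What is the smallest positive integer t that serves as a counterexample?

t = 144

A counterexample is any positive integer t such that t is a perfect square but t + 25 is a perfect square; we check each in order.
For t = 1, 4, 9, 16, …, 81, 100, 121 the conclusion holds.
t = 144: 144 = 12² and 144 + 25 = 169 = 13².
So t = 144 is the smallest counterexample.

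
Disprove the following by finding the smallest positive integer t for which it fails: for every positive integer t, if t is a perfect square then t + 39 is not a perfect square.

t = 25

t = 1: 1 + 39 = 40, not a perfect square.
t = 4: 4 + 39 = 43, not a perfect square.
t = 9: 9 + 39 = 48, not a perfect square.
t = 16: 16 + 39 = 55, not a perfect square.
t = 25: 25 = 5² and 25 + 39 = 64 = 8².
Hence t = 25 is a counterexample.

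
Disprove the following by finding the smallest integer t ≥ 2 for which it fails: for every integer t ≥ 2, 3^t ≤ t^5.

t = 11

We need the least integer t ≥ 2 for which 3^t > t^5.
The first 9 eligible values, up to t = 10, all satisfy the conclusion.
t = 11: 3^t = 177147 and t^5 = 161051, so 177147 > 161051.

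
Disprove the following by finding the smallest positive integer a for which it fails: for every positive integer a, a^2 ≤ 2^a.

We need the least positive integer a for which a^2 > 2^a.
For a = 1, 2 the conclusion holds.
a = 3: a^2 = 9 and 2^a = 8, so 9 > 8.

a = 3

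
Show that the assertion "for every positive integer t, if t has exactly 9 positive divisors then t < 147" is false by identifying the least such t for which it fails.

t = 196

Check each positive integer t in order until t has exactly 9 positive divisors but the claim fails.
t = 36: τ(36) = 9; 36 < 147.
t = 100: τ(100) = 9; 100 < 147.
t = 196: τ(196) = 9; 196 ≥ 147.
Thus t = 196 disproves the claim, and no smaller t works.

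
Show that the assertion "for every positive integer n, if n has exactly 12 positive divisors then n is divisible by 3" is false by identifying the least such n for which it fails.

We need the least positive integer n for which n has exactly 12 positive divisors but n is not divisible by 3.
For n = 60, 72, 84, 90, 96, 108, 126, 132 the conclusion holds.
n = 140: τ(140) = 12; 140 mod 3 = 2.
So n = 140 is the smallest counterexample.

n = 140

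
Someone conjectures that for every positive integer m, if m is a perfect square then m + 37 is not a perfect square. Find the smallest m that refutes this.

Check each positive integer m in order until m is a perfect square but m + 37 is a perfect square.
The first 17 eligible values, up to m = 289, all satisfy the conclusion.
m = 324: 324 = 18² and 324 + 37 = 361 = 19².
Thus m = 324 disproves the claim, and no smaller m works.

m = 324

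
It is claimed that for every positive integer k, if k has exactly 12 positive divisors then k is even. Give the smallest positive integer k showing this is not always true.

The first 24 eligible values, up to k = 308, all satisfy the conclusion.
k = 315: divisors of 315: 12 divisors; 315 is odd.

k = 315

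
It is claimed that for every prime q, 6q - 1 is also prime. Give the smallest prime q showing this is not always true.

q = 11

For q = 2, 3, 5, 7 the conclusion holds.
q = 11: 6q - 1 = 65 = 5 × 13, not prime.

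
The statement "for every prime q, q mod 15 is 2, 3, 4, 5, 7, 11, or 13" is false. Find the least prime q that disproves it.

q = 23

Check each prime q in order until the claim fails.
The first 8 eligible values, up to q = 19, all satisfy the conclusion.
q = 23: 23 mod 15 = 8 — not in {2, 3, 4, 5, 7, 11, 13}.
So q = 23 is the smallest counterexample.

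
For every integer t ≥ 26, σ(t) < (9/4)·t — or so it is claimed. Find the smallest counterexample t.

t = 30

A counterexample is any integer t ≥ 26 such that the claim fails; we check each in order.
For t = 26, 27, 28, 29 the conclusion holds.
t = 30: σ(30) = 72; 72 ≥ 135/2.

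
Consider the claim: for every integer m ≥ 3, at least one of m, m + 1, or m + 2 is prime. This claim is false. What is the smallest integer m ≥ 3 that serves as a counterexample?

m = 8

We need the least integer m ≥ 3 for which m, m + 1, m + 2 are all composite.
m = 3: 3 is prime.
m = 4: 5 is prime.
m = 5: 5 is prime.
m = 6: 7 is prime.
m = 7: 7 is prime.
m = 8: 8 = 2 × 4; 9 = 3 × 3; 10 = 2 × 5 — all composite.
So m = 8 is the smallest counterexample.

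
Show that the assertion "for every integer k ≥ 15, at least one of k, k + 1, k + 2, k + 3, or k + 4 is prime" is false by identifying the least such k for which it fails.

The first 9 eligible values, up to k = 23, all satisfy the conclusion.
k = 24: 24 = 2 × 12; 25 = 5 × 5; 26 = 2 × 13; 27 = 3 × 9; 28 = 2 × 14 — all composite.

k = 24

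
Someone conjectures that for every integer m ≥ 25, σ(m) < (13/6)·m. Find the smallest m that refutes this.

m = 25: σ(25) = 31; 31 < 325/6.
m = 26: σ(26) = 42; 42 < 169/3.
m = 27: σ(27) = 40; 40 < 117/2.
m = 28: σ(28) = 56; 56 < 182/3.
m = 29: σ(29) = 30; 30 < 377/6.
m = 30: σ(30) = 72; 72 ≥ 65.

m = 30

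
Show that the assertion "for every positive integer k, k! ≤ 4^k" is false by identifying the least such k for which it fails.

k = 9

Check each positive integer k in order until k! > 4^k.
For k = 1, 2, 3, 4, 5, 6, 7, 8 the conclusion holds.
k = 9: k! = 362880 and 4^k = 262144, so 362880 > 262144.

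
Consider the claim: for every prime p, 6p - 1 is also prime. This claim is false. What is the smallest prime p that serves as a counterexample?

We need the least prime p for which 6p - 1 is not prime.
For p = 2, 3, 5, 7 the conclusion holds.
p = 11: 6p - 1 = 65 = 5 × 13, not prime.
Hence p = 11 is a counterexample.

p = 11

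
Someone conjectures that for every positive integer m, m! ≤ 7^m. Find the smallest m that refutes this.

A counterexample is any positive integer m such that m! > 7^m; we check each in order.
For m = 1, 2, 3, 4, …, 14, 15, 16 the conclusion holds.
m = 17: m! = 355687428096000 and 7^m = 232630513987207, so 355687428096000 > 232630513987207.
Hence m = 17 is a counterexample.

m = 17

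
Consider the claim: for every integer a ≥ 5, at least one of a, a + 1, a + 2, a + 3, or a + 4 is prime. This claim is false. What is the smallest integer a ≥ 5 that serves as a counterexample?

We need the least integer a ≥ 5 for which a, a + 1, a + 2, a + 3, a + 4 are all composite.
The first 19 eligible values, up to a = 23, all satisfy the conclusion.
a = 24: 24 = 2 × 12; 25 = 5 × 5; 26 = 2 × 13; 27 = 3 × 9; 28 = 2 × 14 — all composite.

a = 24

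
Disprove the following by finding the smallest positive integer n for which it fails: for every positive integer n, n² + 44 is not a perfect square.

n = 10

A counterexample is any positive integer n such that n² + 44 is a perfect square; we check each in order.
For n = 1, 2, 3, 4, 5, 6, 7, 8, 9 the conclusion holds.
n = 10: 10² + 44 = 144 = 12², a perfect square.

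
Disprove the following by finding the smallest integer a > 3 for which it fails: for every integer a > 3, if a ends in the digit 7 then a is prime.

a = 27

a = 7: 7 ends in 7 and is prime.
a = 17: 17 ends in 7 and is prime.
a = 27: 27 ends in 7; 27 = 3 × 9, composite.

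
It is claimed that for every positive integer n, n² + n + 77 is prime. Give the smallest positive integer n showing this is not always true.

A counterexample is any positive integer n such that n² + n + 77 is not prime; we check each in order.
For n = 1, 2, 3, 4, 5 the conclusion holds.
n = 6: n² + n + 77 = 119 = 7 × 17, composite.
So n = 6 is the smallest counterexample.

n = 6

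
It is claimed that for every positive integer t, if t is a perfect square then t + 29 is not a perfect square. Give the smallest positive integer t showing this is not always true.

For t = 1, 4, 9, 16, …, 121, 144, 169 the conclusion holds.
t = 196: 196 = 14² and 196 + 29 = 225 = 15².
Hence t = 196 is a counterexample.

t = 196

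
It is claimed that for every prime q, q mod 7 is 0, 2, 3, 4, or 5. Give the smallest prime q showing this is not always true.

We need the least prime q for which the claim fails.
For q = 2, 3, 5, 7, 11 the conclusion holds.
q = 13: 13 mod 7 = 6 — not in {0, 2, 3, 4, 5}.
Thus q = 13 disproves the claim, and no smaller q works.

q = 13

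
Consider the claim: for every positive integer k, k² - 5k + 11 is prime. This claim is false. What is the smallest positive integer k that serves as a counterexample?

A counterexample is any positive integer k such that k² - 5k + 11 is not prime; we check each in order.
For k = 1, 2, 3, 4, 5, 6 the conclusion holds.
k = 7: k² - 5k + 11 = 25 = 5 × 5, composite.
So k = 7 is the smallest counterexample.

k = 7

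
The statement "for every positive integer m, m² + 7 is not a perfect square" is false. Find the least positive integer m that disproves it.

m = 3

We need the least positive integer m for which m² + 7 is a perfect square.
m = 1: 1² + 7 = 8, not a perfect square.
m = 2: 2² + 7 = 11, not a perfect square.
m = 3: 3² + 7 = 16 = 4², a perfect square.
Thus m = 3 disproves the claim, and no smaller m works.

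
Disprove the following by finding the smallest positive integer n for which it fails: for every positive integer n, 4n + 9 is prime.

Check each positive integer n in order until 4n + 9 is not prime.
For n = 1, 2 the conclusion holds.
n = 3: 4n + 9 = 21 = 3 × 7, composite.

n = 3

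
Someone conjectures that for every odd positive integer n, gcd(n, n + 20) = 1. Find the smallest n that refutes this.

For n = 1, 3 the conclusion holds.
n = 5: gcd(5, 25) = 5.
So n = 5 is the smallest counterexample.

n = 5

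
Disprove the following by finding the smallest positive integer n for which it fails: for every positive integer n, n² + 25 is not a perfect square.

n = 12

We need the least positive integer n for which n² + 25 is a perfect square.
For n = 1, 2, 3, 4, …, 9, 10, 11 the conclusion holds.
n = 12: 12² + 25 = 169 = 13², a perfect square.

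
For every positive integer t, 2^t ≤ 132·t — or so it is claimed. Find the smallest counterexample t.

t = 11

We need the least positive integer t for which 2^t > 132·t.
The first 10 eligible values, up to t = 10, all satisfy the conclusion.
t = 11: 2^t = 2048 and 132·t = 1452, so 2048 > 1452.
Hence t = 11 is a counterexample.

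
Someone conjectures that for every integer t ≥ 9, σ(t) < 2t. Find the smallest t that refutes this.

t = 12

Check each integer t ≥ 9 in order until the claim fails.
t = 9: σ(9) = 13; 13 < 18.
t = 10: σ(10) = 18; 18 < 20.
t = 11: σ(11) = 12; 12 < 22.
t = 12: σ(12) = 28; 28 ≥ 24.
Thus t = 12 disproves the claim, and no smaller t works.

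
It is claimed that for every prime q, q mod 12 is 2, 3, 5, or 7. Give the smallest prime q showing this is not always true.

We need the least prime q for which the claim fails.
The first 4 eligible values, up to q = 7, all satisfy the conclusion.
q = 11: 11 mod 12 = 11 — not in {2, 3, 5, 7}.

q = 11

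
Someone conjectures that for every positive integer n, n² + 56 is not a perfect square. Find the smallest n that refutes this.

n = 5

We need the least positive integer n for which n² + 56 is a perfect square.
For n = 1, 2, 3, 4 the conclusion holds.
n = 5: 5² + 56 = 81 = 9², a perfect square.
Hence n = 5 is a counterexample.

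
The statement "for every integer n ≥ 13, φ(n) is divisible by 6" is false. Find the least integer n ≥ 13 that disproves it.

n = 15

We need the least integer n ≥ 13 for which φ(n) is not divisible by 6.
n = 13: φ(13) = 12; 12 mod 6 = 0.
n = 14: φ(14) = 6; 6 mod 6 = 0.
n = 15: φ(15) = 8; 8 mod 6 = 2.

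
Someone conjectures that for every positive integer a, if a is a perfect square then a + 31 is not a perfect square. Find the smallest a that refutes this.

a = 225

A counterexample is any positive integer a such that a is a perfect square but a + 31 is a perfect square; we check each in order.
For a = 1, 4, 9, 16, …, 144, 169, 196 the conclusion holds.
a = 225: 225 = 15² and 225 + 31 = 256 = 16².
Thus a = 225 disproves the claim, and no smaller a works.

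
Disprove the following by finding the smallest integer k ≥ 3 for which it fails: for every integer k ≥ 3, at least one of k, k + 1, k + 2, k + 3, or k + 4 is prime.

k = 24

Check each integer k ≥ 3 in order until k, k + 1, k + 2, k + 3, k + 4 are all composite.
For k = 3, 4, 5, 6, …, 21, 22, 23 the conclusion holds.
k = 24: 24 = 2 × 12; 25 = 5 × 5; 26 = 2 × 13; 27 = 3 × 9; 28 = 2 × 14 — all composite.
Thus k = 24 disproves the claim, and no smaller k works.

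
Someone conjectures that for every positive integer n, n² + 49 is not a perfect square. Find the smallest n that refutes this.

n = 24

A counterexample is any positive integer n such that n² + 49 is a perfect square; we check each in order.
For n = 1, 2, 3, 4, …, 21, 22, 23 the conclusion holds.
n = 24: 24² + 49 = 625 = 25², a perfect square.
Thus n = 24 disproves the claim, and no smaller n works.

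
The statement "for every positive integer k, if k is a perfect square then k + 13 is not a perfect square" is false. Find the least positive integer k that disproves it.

k = 36

Check each positive integer k in order until k is a perfect square but k + 13 is a perfect square.
k = 1: 1 + 13 = 14, not a perfect square.
k = 4: 4 + 13 = 17, not a perfect square.
k = 9: 9 + 13 = 22, not a perfect square.
k = 16: 16 + 13 = 29, not a perfect square.
k = 25: 25 + 13 = 38, not a perfect square.
k = 36: 36 = 6² and 36 + 13 = 49 = 7².
Thus k = 36 disproves the claim, and no smaller k works.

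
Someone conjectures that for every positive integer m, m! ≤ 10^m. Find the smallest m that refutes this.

For m = 1, 2, 3, 4, …, 22, 23, 24 the conclusion holds.
m = 25: m! = 15511210043330985984000000 and 10^m = 10000000000000000000000000, so 15511210043330985984000000 > 10000000000000000000000000.
Thus m = 25 disproves the claim, and no smaller m works.

m = 25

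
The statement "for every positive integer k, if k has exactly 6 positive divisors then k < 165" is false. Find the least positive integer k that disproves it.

k = 171

For k = 12, 18, 20, 28, …, 148, 153, 164 the conclusion holds.
k = 171: τ(171) = 6; 171 ≥ 165.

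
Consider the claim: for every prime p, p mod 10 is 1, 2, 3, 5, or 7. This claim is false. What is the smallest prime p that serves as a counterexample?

For p = 2, 3, 5, 7, 11, 13, 17 the conclusion holds.
p = 19: 19 mod 10 = 9 — not in {1, 2, 3, 5, 7}.
So p = 19 is the smallest counterexample.

p = 19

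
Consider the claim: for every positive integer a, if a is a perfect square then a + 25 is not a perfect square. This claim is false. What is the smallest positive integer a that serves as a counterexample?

a = 144

We need the least positive integer a for which a is a perfect square but a + 25 is a perfect square.
For a = 1, 4, 9, 16, …, 81, 100, 121 the conclusion holds.
a = 144: 144 = 12² and 144 + 25 = 169 = 13².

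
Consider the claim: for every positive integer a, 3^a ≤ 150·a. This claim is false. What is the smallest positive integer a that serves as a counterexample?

We need the least positive integer a for which 3^a > 150·a.
For a = 1, 2, 3, 4, 5, 6 the conclusion holds.
a = 7: 3^a = 2187 and 150·a = 1050, so 2187 > 1050.

a = 7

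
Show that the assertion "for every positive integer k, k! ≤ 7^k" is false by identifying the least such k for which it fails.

k = 17

For k = 1, 2, 3, 4, …, 14, 15, 16 the conclusion holds.
k = 17: k! = 355687428096000 and 7^k = 232630513987207, so 355687428096000 > 232630513987207.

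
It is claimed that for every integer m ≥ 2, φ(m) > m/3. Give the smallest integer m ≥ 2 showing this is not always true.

m = 6

We need the least integer m ≥ 2 for which the claim fails.
The first 4 eligible values, up to m = 5, all satisfy the conclusion.
m = 6: φ(6) = 2 and 6/3 = 2, so φ(6) ≤ 6/3.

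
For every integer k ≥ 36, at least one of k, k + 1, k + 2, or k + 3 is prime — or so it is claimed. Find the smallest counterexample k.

k = 48

Check each integer k ≥ 36 in order until k, k + 1, k + 2, k + 3 are all composite.
For k = 36, 37, 38, 39, …, 45, 46, 47 the conclusion holds.
k = 48: 48 = 2 × 24; 49 = 7 × 7; 50 = 2 × 25; 51 = 3 × 17 — all composite.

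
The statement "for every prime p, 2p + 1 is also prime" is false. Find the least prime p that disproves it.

p = 7

For p = 2, 3, 5 the conclusion holds.
p = 7: 2p + 1 = 15 = 3 × 5, not prime.
Hence p = 7 is a counterexample.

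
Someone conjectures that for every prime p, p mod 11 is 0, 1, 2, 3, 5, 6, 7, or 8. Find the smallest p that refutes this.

A counterexample is any prime p such that the claim fails; we check each in order.
The first 10 eligible values, up to p = 29, all satisfy the conclusion.
p = 31: 31 mod 11 = 9 — not in {0, 1, 2, 3, 5, 6, 7, 8}.
Thus p = 31 disproves the claim, and no smaller p works.

p = 31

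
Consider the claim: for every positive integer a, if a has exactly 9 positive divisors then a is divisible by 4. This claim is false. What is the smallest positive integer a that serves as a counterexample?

a = 225

a = 36: τ(36) = 9; 36 mod 4 = 0.
a = 100: τ(100) = 9; 100 mod 4 = 0.
a = 196: τ(196) = 9; 196 mod 4 = 0.
a = 225: τ(225) = 9; 225 mod 4 = 1.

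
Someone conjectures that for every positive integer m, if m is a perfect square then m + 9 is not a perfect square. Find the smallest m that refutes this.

A counterexample is any positive integer m such that m is a perfect square but m + 9 is a perfect square; we check each in order.
For m = 1, 4, 9 the conclusion holds.
m = 16: 16 = 4² and 16 + 9 = 25 = 5².
Thus m = 16 disproves the claim, and no smaller m works.

m = 16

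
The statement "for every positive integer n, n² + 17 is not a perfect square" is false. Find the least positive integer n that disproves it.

n = 8

The first 7 eligible values, up to n = 7, all satisfy the conclusion.
n = 8: 8² + 17 = 81 = 9², a perfect square.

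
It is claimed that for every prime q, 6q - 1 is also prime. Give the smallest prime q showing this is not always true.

Check each prime q in order until 6q - 1 is not prime.
q = 2: 6q - 1 = 11, prime.
q = 3: 6q - 1 = 17, prime.
q = 5: 6q - 1 = 29, prime.
q = 7: 6q - 1 = 41, prime.
q = 11: 6q - 1 = 65 = 5 × 13, not prime.
So q = 11 is the smallest counterexample.

q = 11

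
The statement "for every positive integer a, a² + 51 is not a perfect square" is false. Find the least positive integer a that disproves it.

A counterexample is any positive integer a such that a² + 51 is a perfect square; we check each in order.
a = 1: 1² + 51 = 52, not a perfect square.
a = 2: 2² + 51 = 55, not a perfect square.
a = 3: 3² + 51 = 60, not a perfect square.
a = 4: 4² + 51 = 67, not a perfect square.
a = 5: 5² + 51 = 76, not a perfect square.
a = 6: 6² + 51 = 87, not a perfect square.
a = 7: 7² + 51 = 100 = 10², a perfect square.

a = 7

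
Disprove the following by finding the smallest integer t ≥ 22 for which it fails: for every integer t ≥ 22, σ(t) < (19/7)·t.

t = 60

We need the least integer t ≥ 22 for which the claim fails.
For t = 22, 23, 24, 25, …, 57, 58, 59 the conclusion holds.
t = 60: σ(60) = 168; 168 ≥ 1140/7.
Hence t = 60 is a counterexample.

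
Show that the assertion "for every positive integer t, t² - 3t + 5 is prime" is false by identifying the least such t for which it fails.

t = 4

For t = 1, 2, 3 the conclusion holds.
t = 4: t² - 3t + 5 = 9 = 3 × 3, composite.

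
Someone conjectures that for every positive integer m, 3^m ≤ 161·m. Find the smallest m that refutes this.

We need the least positive integer m for which 3^m > 161·m.
For m = 1, 2, 3, 4, 5, 6 the conclusion holds.
m = 7: 3^m = 2187 and 161·m = 1127, so 2187 > 1127.

m = 7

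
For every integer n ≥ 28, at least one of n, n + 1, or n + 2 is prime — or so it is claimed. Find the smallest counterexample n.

A counterexample is any integer n ≥ 28 such that n, n + 1, n + 2 are all composite; we check each in order.
n = 28: 29 is prime.
n = 29: 29 is prime.
n = 30: 31 is prime.
n = 31: 31 is prime.
n = 32: 32 = 2 × 16; 33 = 3 × 11; 34 = 2 × 17 — all composite.
So n = 32 is the smallest counterexample.

n = 32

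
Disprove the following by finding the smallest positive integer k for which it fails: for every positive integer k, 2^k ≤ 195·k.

Check each positive integer k in order until 2^k > 195·k.
For k = 1, 2, 3, 4, …, 9, 10, 11 the conclusion holds.
k = 12: 2^k = 4096 and 195·k = 2340, so 4096 > 2340.

k = 12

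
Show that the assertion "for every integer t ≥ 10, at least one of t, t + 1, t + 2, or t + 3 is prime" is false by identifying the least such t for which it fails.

t = 24

Check each integer t ≥ 10 in order until t, t + 1, t + 2, t + 3 are all composite.
For t = 10, 11, 12, 13, …, 21, 22, 23 the conclusion holds.
t = 24: 24 = 2 × 12; 25 = 5 × 5; 26 = 2 × 13; 27 = 3 × 9 — all composite.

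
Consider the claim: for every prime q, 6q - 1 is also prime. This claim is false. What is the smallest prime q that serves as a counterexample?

Check each prime q in order until 6q - 1 is not prime.
q = 2: 6q - 1 = 11, prime.
q = 3: 6q - 1 = 17, prime.
q = 5: 6q - 1 = 29, prime.
q = 7: 6q - 1 = 41, prime.
q = 11: 6q - 1 = 65 = 5 × 13, not prime.

q = 11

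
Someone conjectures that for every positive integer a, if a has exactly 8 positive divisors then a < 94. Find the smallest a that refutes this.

We need the least positive integer a for which a has exactly 8 positive divisors but the claim fails.
The first 10 eligible values, up to a = 88, all satisfy the conclusion.
a = 102: τ(102) = 8; 102 ≥ 94.

a = 102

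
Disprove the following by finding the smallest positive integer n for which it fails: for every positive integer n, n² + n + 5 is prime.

n = 4

Check each positive integer n in order until n² + n + 5 is not prime.
For n = 1, 2, 3 the conclusion holds.
n = 4: n² + n + 5 = 25 = 5 × 5, composite.
Thus n = 4 disproves the claim, and no smaller n works.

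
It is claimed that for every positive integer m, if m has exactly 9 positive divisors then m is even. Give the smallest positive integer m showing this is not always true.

We need the least positive integer m for which m has exactly 9 positive divisors but m is odd.
m = 36: divisors of 36: 9 divisors; 36 is even.
m = 100: divisors of 100: 9 divisors; 100 is even.
m = 196: divisors of 196: 9 divisors; 196 is even.
m = 225: divisors of 225: 9 divisors; 225 is odd.
Hence m = 225 is a counterexample.

m = 225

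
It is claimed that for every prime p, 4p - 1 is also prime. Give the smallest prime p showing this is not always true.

p = 7

p = 2: 4p - 1 = 7, prime.
p = 3: 4p - 1 = 11, prime.
p = 5: 4p - 1 = 19, prime.
p = 7: 4p - 1 = 27 = 3 × 9, not prime.
Hence p = 7 is a counterexample.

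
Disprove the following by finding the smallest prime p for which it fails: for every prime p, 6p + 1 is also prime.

p = 19

We need the least prime p for which 6p + 1 is not prime.
For p = 2, 3, 5, 7, 11, 13, 17 the conclusion holds.
p = 19: 6p + 1 = 115 = 5 × 23, not prime.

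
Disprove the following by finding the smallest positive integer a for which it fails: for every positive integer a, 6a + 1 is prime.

For a = 1, 2, 3 the conclusion holds.
a = 4: 6a + 1 = 25 = 5 × 5, composite.
So a = 4 is the smallest counterexample.

a = 4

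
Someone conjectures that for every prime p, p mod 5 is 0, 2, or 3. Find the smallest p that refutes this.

p = 11

We need the least prime p for which the claim fails.
p = 2: 2 mod 5 = 2.
p = 3: 3 mod 5 = 3.
p = 5: 5 mod 5 = 0.
p = 7: 7 mod 5 = 2.
p = 11: 11 mod 5 = 1 — not in {0, 2, 3}.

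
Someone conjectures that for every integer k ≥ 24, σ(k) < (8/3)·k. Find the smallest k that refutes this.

We need the least integer k ≥ 24 for which the claim fails.
For k = 24, 25, 26, 27, …, 57, 58, 59 the conclusion holds.
k = 60: σ(60) = 168; 168 ≥ 160.
So k = 60 is the smallest counterexample.

k = 60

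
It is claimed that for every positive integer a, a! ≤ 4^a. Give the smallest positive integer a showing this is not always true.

a = 9

We need the least positive integer a for which a! > 4^a.
The first 8 eligible values, up to a = 8, all satisfy the conclusion.
a = 9: a! = 362880 and 4^a = 262144, so 362880 > 262144.
Thus a = 9 disproves the claim, and no smaller a works.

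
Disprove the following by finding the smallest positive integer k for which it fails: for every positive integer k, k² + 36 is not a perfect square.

k = 8

We need the least positive integer k for which k² + 36 is a perfect square.
For k = 1, 2, 3, 4, 5, 6, 7 the conclusion holds.
k = 8: 8² + 36 = 100 = 10², a perfect square.
Thus k = 8 disproves the claim, and no smaller k works.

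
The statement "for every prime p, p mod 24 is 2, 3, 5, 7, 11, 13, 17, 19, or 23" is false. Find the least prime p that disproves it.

p = 73

We need the least prime p for which the claim fails.
For p = 2, 3, 5, 7, …, 61, 67, 71 the conclusion holds.
p = 73: 73 mod 24 = 1 — not in {2, 3, 5, 7, 11, 13, 17, 19, 23}.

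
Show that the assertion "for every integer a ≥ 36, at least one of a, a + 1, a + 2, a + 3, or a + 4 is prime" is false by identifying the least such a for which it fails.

We need the least integer a ≥ 36 for which a, a + 1, a + 2, a + 3, a + 4 are all composite.
For a = 36, 37, 38, 39, …, 45, 46, 47 the conclusion holds.
a = 48: 48 = 2 × 24; 49 = 7 × 7; 50 = 2 × 25; 51 = 3 × 17; 52 = 2 × 26 — all composite.
So a = 48 is the smallest counterexample.

a = 48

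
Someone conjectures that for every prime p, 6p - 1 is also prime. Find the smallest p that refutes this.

p = 11

p = 2: 6p - 1 = 11, prime.
p = 3: 6p - 1 = 17, prime.
p = 5: 6p - 1 = 29, prime.
p = 7: 6p - 1 = 41, prime.
p = 11: 6p - 1 = 65 = 5 × 13, not prime.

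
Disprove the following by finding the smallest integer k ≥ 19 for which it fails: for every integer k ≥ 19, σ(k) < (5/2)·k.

We need the least integer k ≥ 19 for which the claim fails.
The first 5 eligible values, up to k = 23, all satisfy the conclusion.
k = 24: σ(24) = 60; 60 ≥ 60.
Thus k = 24 disproves the claim, and no smaller k works.

k = 24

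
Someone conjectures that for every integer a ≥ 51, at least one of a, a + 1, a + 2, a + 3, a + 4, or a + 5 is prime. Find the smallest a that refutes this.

We need the least integer a ≥ 51 for which a, a + 1, a + 2, a + 3, a + 4, a + 5 are all composite.
For a = 51, 52, 53, 54, …, 87, 88, 89 the conclusion holds.
a = 90: 90 = 2 × 45; 91 = 7 × 13; 92 = 2 × 46; 93 = 3 × 31; 94 = 2 × 47; 95 = 5 × 19 — all composite.

a = 90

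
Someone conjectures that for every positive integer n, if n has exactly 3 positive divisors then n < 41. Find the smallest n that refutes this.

n = 49

Check each positive integer n in order until n has exactly 3 positive divisors but the claim fails.
n = 4: τ(4) = 3; 4 < 41.
n = 9: τ(9) = 3; 9 < 41.
n = 25: τ(25) = 3; 25 < 41.
n = 49: τ(49) = 3; 49 ≥ 41.
Thus n = 49 disproves the claim, and no smaller n works.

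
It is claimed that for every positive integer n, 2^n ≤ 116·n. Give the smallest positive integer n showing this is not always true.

n = 11

The first 10 eligible values, up to n = 10, all satisfy the conclusion.
n = 11: 2^n = 2048 and 116·n = 1276, so 2048 > 1276.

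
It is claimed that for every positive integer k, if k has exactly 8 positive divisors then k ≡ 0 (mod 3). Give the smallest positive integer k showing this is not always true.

k = 40

A counterexample is any positive integer k such that k has exactly 8 positive divisors but the claim fails; we check each in order.
For k = 24, 30 the conclusion holds.
k = 40: τ(40) = 8; 40 ≡ 1 (mod 3).
Hence k = 40 is a counterexample.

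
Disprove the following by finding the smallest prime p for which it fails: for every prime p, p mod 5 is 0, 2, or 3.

p = 11

p = 2: 2 mod 5 = 2.
p = 3: 3 mod 5 = 3.
p = 5: 5 mod 5 = 0.
p = 7: 7 mod 5 = 2.
p = 11: 11 mod 5 = 1 — not in {0, 2, 3}.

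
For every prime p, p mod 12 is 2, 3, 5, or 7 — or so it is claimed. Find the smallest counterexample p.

A counterexample is any prime p such that the claim fails; we check each in order.
For p = 2, 3, 5, 7 the conclusion holds.
p = 11: 11 mod 12 = 11 — not in {2, 3, 5, 7}.
Thus p = 11 disproves the claim, and no smaller p works.

p = 11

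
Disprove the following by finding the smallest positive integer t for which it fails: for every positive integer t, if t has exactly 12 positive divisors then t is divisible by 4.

Check each positive integer t in order until t has exactly 12 positive divisors but t is not divisible by 4.
For t = 60, 72, 84 the conclusion holds.
t = 90: τ(90) = 12; 90 mod 4 = 2.
Hence t = 90 is a counterexample.

t = 90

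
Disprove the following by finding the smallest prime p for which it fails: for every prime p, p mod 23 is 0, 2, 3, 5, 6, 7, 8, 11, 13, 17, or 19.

A counterexample is any prime p such that the claim fails; we check each in order.
For p = 2, 3, 5, 7, …, 23, 29, 31 the conclusion holds.
p = 37: 37 mod 23 = 14 — not in {0, 2, 3, 5, 6, 7, 8, 11, 13, 17, 19}.
So p = 37 is the smallest counterexample.

p = 37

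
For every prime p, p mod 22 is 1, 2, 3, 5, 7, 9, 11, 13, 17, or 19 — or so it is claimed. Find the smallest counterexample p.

The first 11 eligible values, up to p = 31, all satisfy the conclusion.
p = 37: 37 mod 22 = 15 — not in {1, 2, 3, 5, 7, 9, 11, 13, 17, 19}.
So p = 37 is the smallest counterexample.

p = 37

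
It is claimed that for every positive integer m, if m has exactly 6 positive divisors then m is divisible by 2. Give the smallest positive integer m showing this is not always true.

m = 12: τ(12) = 6; 12 mod 2 = 0.
m = 18: τ(18) = 6; 18 mod 2 = 0.
m = 20: τ(20) = 6; 20 mod 2 = 0.
m = 28: τ(28) = 6; 28 mod 2 = 0.
m = 32: τ(32) = 6; 32 mod 2 = 0.
m = 44: τ(44) = 6; 44 mod 2 = 0.
m = 45: τ(45) = 6; 45 mod 2 = 1.

m = 45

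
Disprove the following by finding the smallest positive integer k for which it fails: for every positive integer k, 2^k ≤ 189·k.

k = 12

Check each positive integer k in order until 2^k > 189·k.
For k = 1, 2, 3, 4, …, 9, 10, 11 the conclusion holds.
k = 12: 2^k = 4096 and 189·k = 2268, so 4096 > 2268.
Thus k = 12 disproves the claim, and no smaller k works.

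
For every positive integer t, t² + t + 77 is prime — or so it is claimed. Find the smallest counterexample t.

We need the least positive integer t for which t² + t + 77 is not prime.
The first 5 eligible values, up to t = 5, all satisfy the conclusion.
t = 6: t² + t + 77 = 119 = 7 × 17, composite.
Thus t = 6 disproves the claim, and no smaller t works.

t = 6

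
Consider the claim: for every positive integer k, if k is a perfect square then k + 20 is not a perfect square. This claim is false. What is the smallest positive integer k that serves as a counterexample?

k = 16

A counterexample is any positive integer k such that k is a perfect square but k + 20 is a perfect square; we check each in order.
For k = 1, 4, 9 the conclusion holds.
k = 16: 16 = 4² and 16 + 20 = 36 = 6².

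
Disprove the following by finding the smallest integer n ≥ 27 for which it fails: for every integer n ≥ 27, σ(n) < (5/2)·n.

For n = 27, 28, 29, 30, 31, 32, 33, 34, 35 the conclusion holds.
n = 36: σ(36) = 91; 91 ≥ 90.
Hence n = 36 is a counterexample.

n = 36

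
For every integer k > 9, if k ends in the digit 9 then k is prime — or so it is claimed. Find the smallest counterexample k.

k = 39

We need the least integer k > 9 for which k ends in the digit 9 but k is not prime.
k = 19: 19 ends in 9 and is prime.
k = 29: 29 ends in 9 and is prime.
k = 39: 39 ends in 9; 39 = 3 × 13, composite.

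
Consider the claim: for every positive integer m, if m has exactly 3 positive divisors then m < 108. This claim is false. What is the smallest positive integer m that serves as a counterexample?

m = 121

A counterexample is any positive integer m such that m has exactly 3 positive divisors but the claim fails; we check each in order.
m = 4: τ(4) = 3; 4 < 108.
m = 9: τ(9) = 3; 9 < 108.
m = 25: τ(25) = 3; 25 < 108.
m = 49: τ(49) = 3; 49 < 108.
m = 121: τ(121) = 3; 121 ≥ 108.
So m = 121 is the smallest counterexample.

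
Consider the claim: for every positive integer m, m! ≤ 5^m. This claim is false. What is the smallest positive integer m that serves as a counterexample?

m = 12

Check each positive integer m in order until m! > 5^m.
The first 11 eligible values, up to m = 11, all satisfy the conclusion.
m = 12: m! = 479001600 and 5^m = 244140625, so 479001600 > 244140625.
Hence m = 12 is a counterexample.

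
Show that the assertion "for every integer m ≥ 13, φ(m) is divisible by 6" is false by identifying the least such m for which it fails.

m = 13: φ(13) = 12; 12 mod 6 = 0.
m = 14: φ(14) = 6; 6 mod 6 = 0.
m = 15: φ(15) = 8; 8 mod 6 = 2.
So m = 15 is the smallest counterexample.

m = 15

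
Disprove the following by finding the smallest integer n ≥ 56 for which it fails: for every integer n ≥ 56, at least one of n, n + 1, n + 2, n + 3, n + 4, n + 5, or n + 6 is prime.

We need the least integer n ≥ 56 for which n, n + 1, n + 2, n + 3, n + 4, n + 5, n + 6 are all composite.
The first 34 eligible values, up to n = 89, all satisfy the conclusion.
n = 90: 90 = 2 × 45; 91 = 7 × 13; 92 = 2 × 46; 93 = 3 × 31; 94 = 2 × 47; 95 = 5 × 19; 96 = 2 × 48 — all composite.

n = 90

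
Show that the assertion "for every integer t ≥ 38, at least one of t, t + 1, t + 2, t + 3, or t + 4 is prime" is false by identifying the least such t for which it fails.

For t = 38, 39, 40, 41, 42, 43, 44, 45, 46, 47 the conclusion holds.
t = 48: 48 = 2 × 24; 49 = 7 × 7; 50 = 2 × 25; 51 = 3 × 17; 52 = 2 × 26 — all composite.

t = 48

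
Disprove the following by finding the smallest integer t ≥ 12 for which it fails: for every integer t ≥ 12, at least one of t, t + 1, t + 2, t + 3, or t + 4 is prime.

We need the least integer t ≥ 12 for which t, t + 1, t + 2, t + 3, t + 4 are all composite.
For t = 12, 13, 14, 15, …, 21, 22, 23 the conclusion holds.
t = 24: 24 = 2 × 12; 25 = 5 × 5; 26 = 2 × 13; 27 = 3 × 9; 28 = 2 × 14 — all composite.
So t = 24 is the smallest counterexample.

t = 24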